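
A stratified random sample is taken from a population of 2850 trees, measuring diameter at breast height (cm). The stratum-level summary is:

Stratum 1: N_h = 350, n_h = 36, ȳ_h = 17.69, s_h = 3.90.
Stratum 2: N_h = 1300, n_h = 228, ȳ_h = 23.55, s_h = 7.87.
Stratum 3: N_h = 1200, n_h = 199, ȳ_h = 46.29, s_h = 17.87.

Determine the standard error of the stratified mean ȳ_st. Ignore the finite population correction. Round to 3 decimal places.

SE(ȳ_st) ≈ 0.589

V̂(ȳ_st) = Σ W_h² s_h²/n_h, with W_h = N_h/N and N = 2850:
  stratum 1: (350/2850)²·3.90²/36 = 0.00637196
  stratum 2: (1300/2850)²·7.87²/228 = 0.0565212
  stratum 3: (1200/2850)²·17.87²/199 = 0.284491
V̂(ȳ_st) = 0.347384
SE(ȳ_st) = √0.347384 = 0.589393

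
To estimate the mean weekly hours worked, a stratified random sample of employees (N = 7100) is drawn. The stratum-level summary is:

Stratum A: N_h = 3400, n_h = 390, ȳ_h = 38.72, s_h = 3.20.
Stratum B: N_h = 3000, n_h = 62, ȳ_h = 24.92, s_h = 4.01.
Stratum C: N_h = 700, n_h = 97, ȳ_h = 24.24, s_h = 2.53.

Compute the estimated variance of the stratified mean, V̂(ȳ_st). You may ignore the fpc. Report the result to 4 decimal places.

V̂(ȳ_st) ≈ 0.0530

V̂(ȳ_st) = Σ W_h² s_h²/n_h, with W_h = N_h/N and N = 7100:
  stratum A: (3400/7100)²·3.20²/390 = 0.00602111
  stratum B: (3000/7100)²·4.01²/62 = 0.0463045
  stratum C: (700/7100)²·2.53²/97 = 0.000641429
V̂(ȳ_st) = 0.052967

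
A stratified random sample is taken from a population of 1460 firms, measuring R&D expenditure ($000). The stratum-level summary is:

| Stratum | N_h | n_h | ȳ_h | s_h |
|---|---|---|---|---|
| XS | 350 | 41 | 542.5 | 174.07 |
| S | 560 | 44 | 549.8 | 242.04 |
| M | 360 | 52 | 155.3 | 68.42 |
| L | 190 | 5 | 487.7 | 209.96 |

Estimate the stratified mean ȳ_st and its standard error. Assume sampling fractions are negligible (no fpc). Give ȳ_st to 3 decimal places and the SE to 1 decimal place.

ȳ_st ≈ 442.695, SE ≈ 19.8

ȳ_st = Σ W_h ȳ_h = (350·542.5 + 560·549.8 + 360·155.3 + 190·487.7)/1460 = 442.69452
V̂(ȳ_st) = Σ W_h² s_h²/n_h, with W_h = N_h/N and N = 1460:
  stratum XS: (350/1460)²·174.07²/41 = 42.4712
  stratum S: (560/1460)²·242.04²/44 = 195.881
  stratum M: (360/1460)²·68.42²/52 = 5.47346
  stratum L: (190/1460)²·209.96²/5 = 149.315
V̂(ȳ_st) = 393.141
SE(ȳ_st) = √393.141 = 19.8278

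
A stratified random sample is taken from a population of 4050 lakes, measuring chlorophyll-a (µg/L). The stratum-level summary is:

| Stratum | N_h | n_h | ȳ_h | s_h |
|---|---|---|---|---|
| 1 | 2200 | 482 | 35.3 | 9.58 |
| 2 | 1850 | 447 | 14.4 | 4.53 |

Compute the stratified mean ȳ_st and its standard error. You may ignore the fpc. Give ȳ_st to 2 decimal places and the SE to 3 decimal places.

ȳ_st = Σ W_h ȳ_h = (2200·35.3 + 1850·14.4)/4050 = 25.75309
V̂(ȳ_st) = Σ W_h² s_h²/n_h, with W_h = N_h/N and N = 4050:
  stratum 1: (2200/4050)²·9.58²/482 = 0.0561849
  stratum 2: (1850/4050)²·4.53²/447 = 0.00957905
V̂(ȳ_st) = 0.0657639
SE(ȳ_st) = √0.0657639 = 0.256445

ȳ_st ≈ 25.75, SE ≈ 0.256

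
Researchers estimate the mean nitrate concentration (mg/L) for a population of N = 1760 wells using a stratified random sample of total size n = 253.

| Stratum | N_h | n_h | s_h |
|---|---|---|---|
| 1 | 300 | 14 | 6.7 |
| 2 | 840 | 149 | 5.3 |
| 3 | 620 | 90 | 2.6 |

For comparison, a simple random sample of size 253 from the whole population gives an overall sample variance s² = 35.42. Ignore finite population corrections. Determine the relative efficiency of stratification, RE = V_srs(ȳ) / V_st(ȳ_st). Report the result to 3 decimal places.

V̂(ȳ_st) = Σ W_h² s_h²/n_h, with W_h = N_h/N and N = 1760:
  stratum 1: (300/1760)²·6.7²/14 = 0.093162
  stratum 2: (840/1760)²·5.3²/149 = 0.0429436
  stratum 3: (620/1760)²·2.6²/90 = 0.00932099
V_st = 0.145427
V_srs = s²/n = 35.42/253 = 0.14
Relative efficiency = V_srs / V_st = 0.14/0.145427 = 0.9627

RE ≈ 0.963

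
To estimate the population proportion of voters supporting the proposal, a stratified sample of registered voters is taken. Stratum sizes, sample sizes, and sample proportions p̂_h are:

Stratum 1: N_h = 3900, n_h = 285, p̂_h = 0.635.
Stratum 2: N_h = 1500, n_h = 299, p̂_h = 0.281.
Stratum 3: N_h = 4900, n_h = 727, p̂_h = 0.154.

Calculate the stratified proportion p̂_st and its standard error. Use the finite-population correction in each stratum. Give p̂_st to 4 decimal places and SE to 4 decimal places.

N = 10300; stratum weights W_h = N_h/N.
p̂_st = Σ W_h p̂_h = (3900·0.635 + 1500·0.281 + 4900·0.154)/10300 = 0.35462
V̂(p̂_st) = Σ W_h² (1 − n_h/N_h) p̂_h(1−p̂_h)/(n_h−1):
  stratum 1: (3900/10300)²·(1 − 285/3900)·0.635·0.365/284 = 0.000108454
  stratum 2: (1500/10300)²·(1 − 299/1500)·0.281·0.719/298 = 1.15127e-05
  stratum 3: (4900/10300)²·(1 − 727/4900)·0.154·0.846/726 = 3.45879e-05
V̂(p̂_st) = 0.000154555; SE = √V̂ = 0.012432

p̂_st ≈ 0.3546, SE ≈ 0.0124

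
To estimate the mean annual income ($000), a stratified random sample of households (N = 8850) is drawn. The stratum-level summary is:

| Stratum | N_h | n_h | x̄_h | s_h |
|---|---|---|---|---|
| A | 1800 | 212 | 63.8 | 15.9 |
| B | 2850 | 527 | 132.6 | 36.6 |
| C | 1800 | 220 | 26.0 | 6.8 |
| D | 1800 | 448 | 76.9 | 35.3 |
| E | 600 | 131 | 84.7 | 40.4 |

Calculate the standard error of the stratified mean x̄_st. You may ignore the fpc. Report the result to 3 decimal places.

SE(x̄_st) ≈ 0.703

V̂(x̄_st) = Σ W_h² s_h²/n_h, with W_h = N_h/N and N = 8850:
  stratum A: (1800/8850)²·15.9²/212 = 0.0493307
  stratum B: (2850/8850)²·36.6²/527 = 0.263606
  stratum C: (1800/8850)²·6.8²/220 = 0.00869468
  stratum D: (1800/8850)²·35.3²/448 = 0.115061
  stratum E: (600/8850)²·40.4²/131 = 0.0572674
V̂(x̄_st) = 0.49396
SE(x̄_st) = √0.49396 = 0.702823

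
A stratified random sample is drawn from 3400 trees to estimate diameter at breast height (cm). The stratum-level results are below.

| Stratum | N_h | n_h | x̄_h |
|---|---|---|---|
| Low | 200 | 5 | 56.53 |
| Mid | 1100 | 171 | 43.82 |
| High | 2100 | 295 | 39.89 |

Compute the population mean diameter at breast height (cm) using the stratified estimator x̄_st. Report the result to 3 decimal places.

N = Σ N_h = 3400. Stratum weights W_h = N_h/N.
x̄_st = (200·56.53 + 1100·43.82 + 2100·39.89) / 3400 = 42.14029

x̄_st ≈ 42.140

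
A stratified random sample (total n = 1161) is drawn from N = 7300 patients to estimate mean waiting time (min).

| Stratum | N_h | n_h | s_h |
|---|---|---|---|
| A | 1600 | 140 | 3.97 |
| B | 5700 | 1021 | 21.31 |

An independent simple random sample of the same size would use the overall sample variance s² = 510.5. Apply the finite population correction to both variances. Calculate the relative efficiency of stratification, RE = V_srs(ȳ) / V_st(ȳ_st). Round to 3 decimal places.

V̂(ȳ_st) = Σ W_h² (1 − n_h/N_h) s_h²/n_h, with W_h = N_h/N and N = 7300:
  stratum A: (1600/7300)²·(1 − 140/1600)·3.97²/140 = 0.00493492
  stratum B: (5700/7300)²·(1 − 1021/5700)·21.31²/1021 = 0.222599
V_st = 0.227534
V_srs = (1 − 1161/7300)·510.5/1161 = 0.369776
Relative efficiency = V_srs / V_st = 0.369776/0.227534 = 1.6251

RE ≈ 1.625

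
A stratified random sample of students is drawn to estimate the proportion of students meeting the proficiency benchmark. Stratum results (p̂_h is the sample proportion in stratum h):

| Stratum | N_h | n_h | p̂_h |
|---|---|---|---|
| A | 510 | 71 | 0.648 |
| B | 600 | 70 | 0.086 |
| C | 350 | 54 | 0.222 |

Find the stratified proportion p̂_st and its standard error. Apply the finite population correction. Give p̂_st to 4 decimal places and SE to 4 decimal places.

p̂_st ≈ 0.3149, SE ≈ 0.0259

N = 1460; stratum weights W_h = N_h/N.
p̂_st = Σ W_h p̂_h = (510·0.648 + 600·0.086 + 350·0.222)/1460 = 0.31492
V̂(p̂_st) = Σ W_h² (1 − n_h/N_h) p̂_h(1−p̂_h)/(n_h−1):
  stratum A: (510/1460)²·(1 − 71/510)·0.648·0.352/70 = 0.000342254
  stratum B: (600/1460)²·(1 − 70/600)·0.086·0.914/69 = 0.000169948
  stratum C: (350/1460)²·(1 − 54/350)·0.222·0.778/53 = 0.000158384
V̂(p̂_st) = 0.000670586; SE = √V̂ = 0.0258957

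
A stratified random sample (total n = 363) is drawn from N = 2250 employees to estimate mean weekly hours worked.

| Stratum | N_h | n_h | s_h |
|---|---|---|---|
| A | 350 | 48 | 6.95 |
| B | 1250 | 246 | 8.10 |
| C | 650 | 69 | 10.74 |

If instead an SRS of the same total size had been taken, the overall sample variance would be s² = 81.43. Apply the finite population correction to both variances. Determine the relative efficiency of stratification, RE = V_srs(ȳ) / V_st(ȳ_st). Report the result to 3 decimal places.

V̂(ȳ_st) = Σ W_h² (1 − n_h/N_h) s_h²/n_h, with W_h = N_h/N and N = 2250:
  stratum A: (350/2250)²·(1 − 48/350)·6.95²/48 = 0.0210106
  stratum B: (1250/2250)²·(1 − 246/1250)·8.10²/246 = 0.0661171
  stratum C: (650/2250)²·(1 − 69/650)·10.74²/69 = 0.124705
V_st = 0.211833
V_srs = (1 − 363/2250)·81.43/363 = 0.188134
Relative efficiency = V_srs / V_st = 0.188134/0.211833 = 0.8881

RE ≈ 0.888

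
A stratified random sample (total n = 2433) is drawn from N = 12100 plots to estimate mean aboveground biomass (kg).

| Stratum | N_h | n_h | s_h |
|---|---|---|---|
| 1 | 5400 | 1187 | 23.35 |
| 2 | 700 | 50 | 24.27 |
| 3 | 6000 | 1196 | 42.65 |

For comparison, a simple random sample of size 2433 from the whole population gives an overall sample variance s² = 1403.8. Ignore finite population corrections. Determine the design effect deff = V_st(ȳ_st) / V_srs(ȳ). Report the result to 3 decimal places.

V̂(ȳ_st) = Σ W_h² s_h²/n_h, with W_h = N_h/N and N = 12100:
  stratum 1: (5400/12100)²·23.35²/1187 = 0.0914829
  stratum 2: (700/12100)²·24.27²/50 = 0.0394271
  stratum 3: (6000/12100)²·42.65²/1196 = 0.373972
V_st = 0.504882
V_srs = s²/n = 1403.8/2433 = 0.576983
deff = V_st / V_srs = 0.504882/0.576983 = 0.8750

deff ≈ 0.875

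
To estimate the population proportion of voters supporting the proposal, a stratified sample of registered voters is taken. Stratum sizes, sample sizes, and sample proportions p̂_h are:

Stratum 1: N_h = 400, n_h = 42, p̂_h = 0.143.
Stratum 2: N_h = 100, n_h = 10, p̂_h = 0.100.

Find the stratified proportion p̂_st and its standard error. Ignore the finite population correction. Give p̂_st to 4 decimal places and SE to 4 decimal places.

N = 500; stratum weights W_h = N_h/N.
p̂_st = Σ W_h p̂_h = (400·0.143 + 100·0.100)/500 = 0.13440
V̂(p̂_st) = Σ W_h² p̂_h(1−p̂_h)/(n_h−1):
  stratum 1: (400/500)²·0.143·0.857/41 = 0.00191299
  stratum 2: (100/500)²·0.100·0.900/9 = 0.0004
V̂(p̂_st) = 0.00231299; SE = √V̂ = 0.0480936

p̂_st ≈ 0.1344, SE ≈ 0.0481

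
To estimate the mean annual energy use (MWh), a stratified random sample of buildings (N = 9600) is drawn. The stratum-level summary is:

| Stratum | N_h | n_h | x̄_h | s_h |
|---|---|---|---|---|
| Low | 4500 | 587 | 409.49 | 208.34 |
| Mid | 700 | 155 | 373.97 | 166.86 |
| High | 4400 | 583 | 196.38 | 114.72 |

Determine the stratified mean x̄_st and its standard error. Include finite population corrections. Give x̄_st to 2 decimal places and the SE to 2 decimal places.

x̄_st ≈ 309.22, SE ≈ 4.36

x̄_st = Σ W_h x̄_h = (4500·409.49 + 700·373.97 + 4400·196.38)/9600 = 309.22458
V̂(x̄_st) = Σ W_h² (1 − n_h/N_h) s_h²/n_h, with W_h = N_h/N and N = 9600:
  stratum Low: (4500/9600)²·(1 − 587/4500)·208.34²/587 = 14.1282
  stratum Mid: (700/9600)²·(1 − 155/700)·166.86²/155 = 0.743575
  stratum High: (4400/9600)²·(1 − 583/4400)·114.72²/583 = 4.11379
V̂(x̄_st) = 18.9856
SE(x̄_st) = √18.9856 = 4.35724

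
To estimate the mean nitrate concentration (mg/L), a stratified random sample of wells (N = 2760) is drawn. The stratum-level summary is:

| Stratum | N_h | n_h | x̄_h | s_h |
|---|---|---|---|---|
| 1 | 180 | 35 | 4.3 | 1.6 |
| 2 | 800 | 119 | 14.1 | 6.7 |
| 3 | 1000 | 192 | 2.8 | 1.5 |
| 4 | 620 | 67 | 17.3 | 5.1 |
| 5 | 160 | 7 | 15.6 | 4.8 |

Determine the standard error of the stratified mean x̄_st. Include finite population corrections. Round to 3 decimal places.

SE(x̄_st) ≈ 0.238

V̂(x̄_st) = Σ W_h² (1 − n_h/N_h) s_h²/n_h, with W_h = N_h/N and N = 2760:
  stratum 1: (180/2760)²·(1 − 35/180)·1.6²/35 = 0.000250608
  stratum 2: (800/2760)²·(1 − 119/800)·6.7²/119 = 0.0269787
  stratum 3: (1000/2760)²·(1 − 192/1000)·1.5²/192 = 0.00124301
  stratum 4: (620/2760)²·(1 − 67/620)·5.1²/67 = 0.0174729
  stratum 5: (160/2760)²·(1 − 7/160)·4.8²/7 = 0.0105774
V̂(x̄_st) = 0.0565226
SE(x̄_st) = √0.0565226 = 0.237745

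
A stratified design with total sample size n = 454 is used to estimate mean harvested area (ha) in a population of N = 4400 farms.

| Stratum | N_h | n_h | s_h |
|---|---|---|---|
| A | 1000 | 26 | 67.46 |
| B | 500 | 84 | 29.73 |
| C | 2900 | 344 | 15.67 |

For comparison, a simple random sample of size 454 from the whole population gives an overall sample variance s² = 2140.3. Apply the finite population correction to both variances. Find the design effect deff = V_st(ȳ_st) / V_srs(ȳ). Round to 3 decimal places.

V̂(ȳ_st) = Σ W_h² (1 − n_h/N_h) s_h²/n_h, with W_h = N_h/N and N = 4400:
  stratum A: (1000/4400)²·(1 − 26/1000)·67.46²/26 = 8.80588
  stratum B: (500/4400)²·(1 − 84/500)·29.73²/84 = 0.113049
  stratum C: (2900/4400)²·(1 − 344/2900)·15.67²/344 = 0.273296
V_st = 9.19223
V_srs = (1 − 454/4400)·2140.3/454 = 4.22789
deff = V_st / V_srs = 9.19223/4.22789 = 2.1742

deff ≈ 2.174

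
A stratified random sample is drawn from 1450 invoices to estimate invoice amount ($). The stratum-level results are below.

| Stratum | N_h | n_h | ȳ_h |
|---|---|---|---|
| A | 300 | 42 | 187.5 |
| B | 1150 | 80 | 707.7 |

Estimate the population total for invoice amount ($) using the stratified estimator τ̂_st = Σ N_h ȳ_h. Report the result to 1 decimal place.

τ̂_st ≈ 870105.0

τ̂_st = Σ N_h ȳ_h = 300·187.5 + 1150·707.7 = 870105.0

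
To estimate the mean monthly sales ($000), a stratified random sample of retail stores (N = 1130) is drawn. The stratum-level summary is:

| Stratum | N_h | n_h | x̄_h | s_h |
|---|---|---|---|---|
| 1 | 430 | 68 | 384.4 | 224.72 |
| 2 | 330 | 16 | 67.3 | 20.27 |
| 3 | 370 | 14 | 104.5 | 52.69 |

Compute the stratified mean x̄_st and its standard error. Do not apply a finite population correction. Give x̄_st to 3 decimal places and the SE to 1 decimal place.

x̄_st ≈ 200.147, SE ≈ 11.4

x̄_st = Σ W_h x̄_h = (430·384.4 + 330·67.3 + 370·104.5)/1130 = 200.14690
V̂(x̄_st) = Σ W_h² s_h²/n_h, with W_h = N_h/N and N = 1130:
  stratum 1: (430/1130)²·224.72²/68 = 107.536
  stratum 2: (330/1130)²·20.27²/16 = 2.19007
  stratum 3: (370/1130)²·52.69²/14 = 21.2606
V̂(x̄_st) = 130.987
SE(x̄_st) = √130.987 = 11.4449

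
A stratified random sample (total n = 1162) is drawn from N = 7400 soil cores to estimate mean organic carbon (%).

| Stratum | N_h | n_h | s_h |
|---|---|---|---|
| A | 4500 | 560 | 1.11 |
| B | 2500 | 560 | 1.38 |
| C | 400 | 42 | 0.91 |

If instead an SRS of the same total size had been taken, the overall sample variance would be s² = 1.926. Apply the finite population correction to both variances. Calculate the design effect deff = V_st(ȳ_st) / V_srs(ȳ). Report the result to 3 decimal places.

deff ≈ 0.762

V̂(ȳ_st) = Σ W_h² (1 − n_h/N_h) s_h²/n_h, with W_h = N_h/N and N = 7400:
  stratum A: (4500/7400)²·(1 − 560/4500)·1.11²/560 = 0.000712366
  stratum B: (2500/7400)²·(1 − 560/2500)·1.38²/560 = 0.000301195
  stratum C: (400/7400)²·(1 − 42/400)·0.91²/42 = 5.156e-05
V_st = 0.00106512
V_srs = (1 − 1162/7400)·1.926/1162 = 0.00139722
deff = V_st / V_srs = 0.00106512/0.00139722 = 0.7623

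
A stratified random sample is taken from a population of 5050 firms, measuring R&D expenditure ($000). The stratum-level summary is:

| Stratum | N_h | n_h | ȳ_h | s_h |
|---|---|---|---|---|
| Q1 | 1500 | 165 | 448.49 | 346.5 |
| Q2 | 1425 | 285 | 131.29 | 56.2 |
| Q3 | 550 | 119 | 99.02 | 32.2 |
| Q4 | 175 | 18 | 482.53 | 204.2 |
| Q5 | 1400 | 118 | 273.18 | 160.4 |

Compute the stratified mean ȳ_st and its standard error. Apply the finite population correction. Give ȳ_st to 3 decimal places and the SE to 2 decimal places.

ȳ_st ≈ 273.501, SE ≈ 8.70

ȳ_st = Σ W_h ȳ_h = (1500·448.49 + 1425·131.29 + 550·99.02 + 175·482.53 + 1400·273.18)/5050 = 273.50079
V̂(ȳ_st) = Σ W_h² (1 − n_h/N_h) s_h²/n_h, with W_h = N_h/N and N = 5050:
  stratum Q1: (1500/5050)²·(1 − 165/1500)·346.5²/165 = 57.1363
  stratum Q2: (1425/5050)²·(1 − 285/1425)·56.2²/285 = 0.705935
  stratum Q3: (550/5050)²·(1 − 119/550)·32.2²/119 = 0.0809882
  stratum Q4: (175/5050)²·(1 − 18/175)·204.2²/18 = 2.49571
  stratum Q5: (1400/5050)²·(1 − 118/1400)·160.4²/118 = 15.3448
V̂(ȳ_st) = 75.7637
SE(ȳ_st) = √75.7637 = 8.70424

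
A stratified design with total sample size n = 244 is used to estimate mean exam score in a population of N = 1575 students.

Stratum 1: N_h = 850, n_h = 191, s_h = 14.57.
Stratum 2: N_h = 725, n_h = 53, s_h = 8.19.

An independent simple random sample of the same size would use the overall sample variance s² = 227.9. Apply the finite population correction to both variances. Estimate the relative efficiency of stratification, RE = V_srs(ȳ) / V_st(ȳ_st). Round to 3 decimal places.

RE ≈ 1.580

V̂(ȳ_st) = Σ W_h² (1 − n_h/N_h) s_h²/n_h, with W_h = N_h/N and N = 1575:
  stratum 1: (850/1575)²·(1 − 191/850)·14.57²/191 = 0.250974
  stratum 2: (725/1575)²·(1 − 53/725)·8.19²/53 = 0.248564
V_st = 0.499538
V_srs = (1 − 244/1575)·227.9/244 = 0.789318
Relative efficiency = V_srs / V_st = 0.789318/0.499538 = 1.5801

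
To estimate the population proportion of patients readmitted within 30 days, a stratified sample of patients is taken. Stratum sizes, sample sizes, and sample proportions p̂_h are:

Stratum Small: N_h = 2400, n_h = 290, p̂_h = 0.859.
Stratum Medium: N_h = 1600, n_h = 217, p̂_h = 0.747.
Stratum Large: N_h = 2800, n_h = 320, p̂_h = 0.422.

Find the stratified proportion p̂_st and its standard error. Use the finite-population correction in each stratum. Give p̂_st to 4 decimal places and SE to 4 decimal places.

N = 6800; stratum weights W_h = N_h/N.
p̂_st = Σ W_h p̂_h = (2400·0.859 + 1600·0.747 + 2800·0.422)/6800 = 0.65271
V̂(p̂_st) = Σ W_h² (1 − n_h/N_h) p̂_h(1−p̂_h)/(n_h−1):
  stratum Small: (2400/6800)²·(1 − 290/2400)·0.859·0.141/289 = 4.58976e-05
  stratum Medium: (1600/6800)²·(1 − 217/1600)·0.747·0.253/216 = 4.18708e-05
  stratum Large: (2800/6800)²·(1 − 320/2800)·0.422·0.578/319 = 0.000114826
V̂(p̂_st) = 0.000202595; SE = √V̂ = 0.0142336

p̂_st ≈ 0.6527, SE ≈ 0.0142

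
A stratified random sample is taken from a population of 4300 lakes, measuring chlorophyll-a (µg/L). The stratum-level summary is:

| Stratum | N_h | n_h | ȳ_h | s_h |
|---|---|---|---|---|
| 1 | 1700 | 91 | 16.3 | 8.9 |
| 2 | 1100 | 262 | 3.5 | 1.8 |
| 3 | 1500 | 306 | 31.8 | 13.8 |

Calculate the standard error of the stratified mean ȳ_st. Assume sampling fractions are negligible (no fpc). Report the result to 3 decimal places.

V̂(ȳ_st) = Σ W_h² s_h²/n_h, with W_h = N_h/N and N = 4300:
  stratum 1: (1700/4300)²·8.9²/91 = 0.13605
  stratum 2: (1100/4300)²·1.8²/262 = 0.000809268
  stratum 3: (1500/4300)²·13.8²/306 = 0.0757325
V̂(ȳ_st) = 0.212592
SE(ȳ_st) = √0.212592 = 0.461077

SE(ȳ_st) ≈ 0.461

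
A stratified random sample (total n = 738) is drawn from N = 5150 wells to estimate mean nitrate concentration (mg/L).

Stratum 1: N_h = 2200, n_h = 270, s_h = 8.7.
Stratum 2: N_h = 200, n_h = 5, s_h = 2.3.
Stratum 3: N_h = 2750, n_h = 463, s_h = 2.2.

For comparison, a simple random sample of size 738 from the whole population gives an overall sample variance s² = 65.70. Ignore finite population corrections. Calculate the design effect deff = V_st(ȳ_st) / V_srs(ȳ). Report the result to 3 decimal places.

deff ≈ 0.626

V̂(ȳ_st) = Σ W_h² s_h²/n_h, with W_h = N_h/N and N = 5150:
  stratum 1: (2200/5150)²·8.7²/270 = 0.0511571
  stratum 2: (200/5150)²·2.3²/5 = 0.00159563
  stratum 3: (2750/5150)²·2.2²/463 = 0.00298068
V_st = 0.0557334
V_srs = s²/n = 65.70/738 = 0.0890244
deff = V_st / V_srs = 0.0557334/0.0890244 = 0.6260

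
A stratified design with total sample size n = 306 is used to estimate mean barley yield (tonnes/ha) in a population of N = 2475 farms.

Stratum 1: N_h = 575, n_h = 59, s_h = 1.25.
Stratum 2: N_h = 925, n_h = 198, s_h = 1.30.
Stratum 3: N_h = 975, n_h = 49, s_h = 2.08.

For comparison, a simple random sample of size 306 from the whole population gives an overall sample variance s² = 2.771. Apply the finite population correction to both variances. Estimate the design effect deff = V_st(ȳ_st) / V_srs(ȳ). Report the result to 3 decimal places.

V̂(ȳ_st) = Σ W_h² (1 − n_h/N_h) s_h²/n_h, with W_h = N_h/N and N = 2475:
  stratum 1: (575/2475)²·(1 − 59/575)·1.25²/59 = 0.00128273
  stratum 2: (925/2475)²·(1 − 198/925)·1.30²/198 = 0.000937017
  stratum 3: (975/2475)²·(1 − 49/975)·2.08²/49 = 0.0130136
V_st = 0.0152333
V_srs = (1 − 306/2475)·2.771/306 = 0.00793596
deff = V_st / V_srs = 0.0152333/0.00793596 = 1.9195

deff ≈ 1.920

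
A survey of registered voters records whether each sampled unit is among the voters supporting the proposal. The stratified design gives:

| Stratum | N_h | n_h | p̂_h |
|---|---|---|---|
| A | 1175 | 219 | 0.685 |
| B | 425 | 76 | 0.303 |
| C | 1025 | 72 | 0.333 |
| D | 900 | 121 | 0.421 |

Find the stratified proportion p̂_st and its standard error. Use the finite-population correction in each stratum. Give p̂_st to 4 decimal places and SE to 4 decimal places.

N = 3525; stratum weights W_h = N_h/N.
p̂_st = Σ W_h p̂_h = (1175·0.685 + 425·0.303 + 1025·0.333 + 900·0.421)/3525 = 0.46918
V̂(p̂_st) = Σ W_h² (1 − n_h/N_h) p̂_h(1−p̂_h)/(n_h−1):
  stratum A: (1175/3525)²·(1 − 219/1175)·0.685·0.315/218 = 8.94792e-05
  stratum B: (425/3525)²·(1 − 76/425)·0.303·0.697/75 = 3.36132e-05
  stratum C: (1025/3525)²·(1 − 72/1025)·0.333·0.667/71 = 0.000245929
  stratum D: (900/3525)²·(1 − 121/900)·0.421·0.579/120 = 0.000114615
V̂(p̂_st) = 0.000483637; SE = √V̂ = 0.0219917

p̂_st ≈ 0.4692, SE ≈ 0.0220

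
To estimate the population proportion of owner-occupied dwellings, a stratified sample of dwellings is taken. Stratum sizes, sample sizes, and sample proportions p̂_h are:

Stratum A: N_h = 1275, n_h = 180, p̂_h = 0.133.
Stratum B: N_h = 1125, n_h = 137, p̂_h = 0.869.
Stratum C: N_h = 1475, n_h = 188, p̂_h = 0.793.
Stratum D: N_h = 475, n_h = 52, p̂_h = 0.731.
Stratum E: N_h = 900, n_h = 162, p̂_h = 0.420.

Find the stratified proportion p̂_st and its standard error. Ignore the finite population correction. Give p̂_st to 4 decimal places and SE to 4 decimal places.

N = 5250; stratum weights W_h = N_h/N.
p̂_st = Σ W_h p̂_h = (1275·0.133 + 1125·0.869 + 1475·0.793 + 475·0.731 + 900·0.420)/5250 = 0.57945
V̂(p̂_st) = Σ W_h² p̂_h(1−p̂_h)/(n_h−1):
  stratum A: (1275/5250)²·0.133·0.867/179 = 3.79944e-05
  stratum B: (1125/5250)²·0.869·0.131/136 = 3.8436e-05
  stratum C: (1475/5250)²·0.793·0.207/187 = 6.92895e-05
  stratum D: (475/5250)²·0.731·0.269/51 = 3.15623e-05
  stratum E: (900/5250)²·0.420·0.580/161 = 4.4465e-05
V̂(p̂_st) = 0.000221747; SE = √V̂ = 0.0148912

p̂_st ≈ 0.5794, SE ≈ 0.0149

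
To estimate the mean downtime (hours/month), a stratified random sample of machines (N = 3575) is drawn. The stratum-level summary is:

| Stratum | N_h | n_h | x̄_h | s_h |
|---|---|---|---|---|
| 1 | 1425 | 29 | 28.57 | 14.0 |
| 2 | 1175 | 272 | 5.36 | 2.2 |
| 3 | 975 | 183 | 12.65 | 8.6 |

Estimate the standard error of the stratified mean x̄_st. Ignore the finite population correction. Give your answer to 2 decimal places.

SE(x̄_st) ≈ 1.05

V̂(x̄_st) = Σ W_h² s_h²/n_h, with W_h = N_h/N and N = 3575:
  stratum 1: (1425/3575)²·14.0²/29 = 1.07383
  stratum 2: (1175/3575)²·2.2²/272 = 0.00192221
  stratum 3: (975/3575)²·8.6²/183 = 0.030061
V̂(x̄_st) = 1.10581
SE(x̄_st) = √1.10581 = 1.05158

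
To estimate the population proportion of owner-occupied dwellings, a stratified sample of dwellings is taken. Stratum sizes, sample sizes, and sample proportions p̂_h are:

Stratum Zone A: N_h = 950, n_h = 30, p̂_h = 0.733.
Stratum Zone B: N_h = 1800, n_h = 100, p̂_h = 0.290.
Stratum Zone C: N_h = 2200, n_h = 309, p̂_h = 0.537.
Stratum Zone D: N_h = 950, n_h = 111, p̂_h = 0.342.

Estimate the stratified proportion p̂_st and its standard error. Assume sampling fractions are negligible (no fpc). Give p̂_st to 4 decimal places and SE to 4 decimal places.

p̂_st ≈ 0.4618, SE ≈ 0.0231

N = 5900; stratum weights W_h = N_h/N.
p̂_st = Σ W_h p̂_h = (950·0.733 + 1800·0.290 + 2200·0.537 + 950·0.342)/5900 = 0.46181
V̂(p̂_st) = Σ W_h² p̂_h(1−p̂_h)/(n_h−1):
  stratum Zone A: (950/5900)²·0.733·0.267/29 = 0.000174969
  stratum Zone B: (1800/5900)²·0.290·0.710/99 = 0.000193581
  stratum Zone C: (2200/5900)²·0.537·0.463/308 = 0.00011224
  stratum Zone D: (950/5900)²·0.342·0.658/110 = 5.30399e-05
V̂(p̂_st) = 0.000533829; SE = √V̂ = 0.0231047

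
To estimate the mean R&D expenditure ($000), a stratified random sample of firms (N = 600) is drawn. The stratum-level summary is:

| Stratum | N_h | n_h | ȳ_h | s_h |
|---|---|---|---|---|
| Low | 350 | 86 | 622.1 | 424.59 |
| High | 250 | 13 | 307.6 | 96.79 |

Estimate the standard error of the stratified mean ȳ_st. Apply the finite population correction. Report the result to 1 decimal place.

SE(ȳ_st) ≈ 25.6

V̂(ȳ_st) = Σ W_h² (1 − n_h/N_h) s_h²/n_h, with W_h = N_h/N and N = 600:
  stratum Low: (350/600)²·(1 − 86/350)·424.59²/86 = 538.035
  stratum High: (250/600)²·(1 − 13/250)·96.79²/13 = 118.605
V̂(ȳ_st) = 656.64
SE(ȳ_st) = √656.64 = 25.625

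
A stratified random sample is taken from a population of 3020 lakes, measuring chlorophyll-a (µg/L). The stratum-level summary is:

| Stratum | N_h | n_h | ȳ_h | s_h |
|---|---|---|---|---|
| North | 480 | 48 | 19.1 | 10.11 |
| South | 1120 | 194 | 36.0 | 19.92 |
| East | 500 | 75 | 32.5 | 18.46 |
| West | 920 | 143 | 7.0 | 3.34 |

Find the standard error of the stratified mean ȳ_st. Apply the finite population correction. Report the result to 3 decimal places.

SE(ȳ_st) ≈ 0.627

V̂(ȳ_st) = Σ W_h² (1 − n_h/N_h) s_h²/n_h, with W_h = N_h/N and N = 3020:
  stratum North: (480/3020)²·(1 − 48/480)·10.11²/48 = 0.0484141
  stratum South: (1120/3020)²·(1 − 194/1120)·19.92²/194 = 0.232591
  stratum East: (500/3020)²·(1 − 75/500)·18.46²/75 = 0.105864
  stratum West: (920/3020)²·(1 − 143/920)·3.34²/143 = 0.00611437
V̂(ȳ_st) = 0.392983
SE(ȳ_st) = √0.392983 = 0.626883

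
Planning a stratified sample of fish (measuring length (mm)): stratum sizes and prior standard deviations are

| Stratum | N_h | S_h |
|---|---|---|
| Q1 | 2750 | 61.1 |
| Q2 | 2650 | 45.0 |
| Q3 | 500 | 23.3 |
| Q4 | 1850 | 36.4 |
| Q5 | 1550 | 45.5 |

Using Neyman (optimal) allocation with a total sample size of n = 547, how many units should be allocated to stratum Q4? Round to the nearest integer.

Neyman allocation: n_h = n · N_h S_h / Σ N_i S_i, with n = 547.
  stratum Q1: N_h·S_h = 2750·61.1 = 168025.00
  stratum Q2: N_h·S_h = 2650·45.0 = 119250.00
  stratum Q3: N_h·S_h = 500·23.3 = 11650.00
  stratum Q4: N_h·S_h = 1850·36.4 = 67340.00
  stratum Q5: N_h·S_h = 1550·45.5 = 70525.00
Σ N_h S_h = 436790.00
n for stratum Q4 = 547·67340.00/436790.00 = 84.331 → 84

84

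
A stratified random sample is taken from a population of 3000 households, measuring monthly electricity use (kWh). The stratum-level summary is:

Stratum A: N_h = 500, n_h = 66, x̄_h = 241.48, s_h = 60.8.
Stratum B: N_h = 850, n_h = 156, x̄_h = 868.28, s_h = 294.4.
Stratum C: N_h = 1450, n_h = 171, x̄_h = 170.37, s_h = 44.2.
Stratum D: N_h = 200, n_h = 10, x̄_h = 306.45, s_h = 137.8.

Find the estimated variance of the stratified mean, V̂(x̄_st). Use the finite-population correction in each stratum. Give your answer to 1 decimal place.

V̂(x̄_st) = Σ W_h² (1 − n_h/N_h) s_h²/n_h, with W_h = N_h/N and N = 3000:
  stratum A: (500/3000)²·(1 − 66/500)·60.8²/66 = 1.35046
  stratum B: (850/3000)²·(1 − 156/850)·294.4²/156 = 36.4156
  stratum C: (1450/3000)²·(1 − 171/1450)·44.2²/171 = 2.35421
  stratum D: (200/3000)²·(1 − 10/200)·137.8²/10 = 8.01751
V̂(x̄_st) = 48.1377

V̂(x̄_st) ≈ 48.1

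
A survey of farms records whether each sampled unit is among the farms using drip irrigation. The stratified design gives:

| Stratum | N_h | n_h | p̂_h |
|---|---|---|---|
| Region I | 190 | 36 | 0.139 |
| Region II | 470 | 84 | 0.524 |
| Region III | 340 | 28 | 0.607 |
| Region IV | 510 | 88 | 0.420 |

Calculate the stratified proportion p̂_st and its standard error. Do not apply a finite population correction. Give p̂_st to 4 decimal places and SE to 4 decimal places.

N = 1510; stratum weights W_h = N_h/N.
p̂_st = Σ W_h p̂_h = (190·0.139 + 470·0.524 + 340·0.607 + 510·0.420)/1510 = 0.45912
V̂(p̂_st) = Σ W_h² p̂_h(1−p̂_h)/(n_h−1):
  stratum Region I: (190/1510)²·0.139·0.861/35 = 5.41381e-05
  stratum Region II: (470/1510)²·0.524·0.476/83 = 0.00029114
  stratum Region III: (340/1510)²·0.607·0.393/27 = 0.000447942
  stratum Region IV: (510/1510)²·0.420·0.580/87 = 0.000319407
V̂(p̂_st) = 0.00111263; SE = √V̂ = 0.0333561

p̂_st ≈ 0.4591, SE ≈ 0.0334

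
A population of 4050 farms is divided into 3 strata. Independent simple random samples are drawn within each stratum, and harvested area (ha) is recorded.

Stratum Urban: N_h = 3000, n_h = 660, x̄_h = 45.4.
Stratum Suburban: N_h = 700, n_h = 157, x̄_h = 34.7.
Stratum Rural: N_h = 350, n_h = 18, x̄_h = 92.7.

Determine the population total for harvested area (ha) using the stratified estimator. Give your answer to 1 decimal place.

τ̂_st ≈ 192935.0

τ̂_st = Σ N_h x̄_h = 3000·45.4 + 700·34.7 + 350·92.7 = 192935.0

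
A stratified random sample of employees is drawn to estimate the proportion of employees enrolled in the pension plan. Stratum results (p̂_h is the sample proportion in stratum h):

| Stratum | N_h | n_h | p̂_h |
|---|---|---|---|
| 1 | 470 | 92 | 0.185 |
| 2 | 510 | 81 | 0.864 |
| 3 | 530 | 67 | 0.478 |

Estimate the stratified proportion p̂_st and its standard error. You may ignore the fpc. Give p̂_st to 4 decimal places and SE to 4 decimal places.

N = 1510; stratum weights W_h = N_h/N.
p̂_st = Σ W_h p̂_h = (470·0.185 + 510·0.864 + 530·0.478)/1510 = 0.51717
V̂(p̂_st) = Σ W_h² p̂_h(1−p̂_h)/(n_h−1):
  stratum 1: (470/1510)²·0.185·0.815/91 = 0.00016052
  stratum 2: (510/1510)²·0.864·0.136/80 = 0.000167552
  stratum 3: (530/1510)²·0.478·0.522/66 = 0.000465749
V̂(p̂_st) = 0.000793821; SE = √V̂ = 0.0281748

p̂_st ≈ 0.5172, SE ≈ 0.0282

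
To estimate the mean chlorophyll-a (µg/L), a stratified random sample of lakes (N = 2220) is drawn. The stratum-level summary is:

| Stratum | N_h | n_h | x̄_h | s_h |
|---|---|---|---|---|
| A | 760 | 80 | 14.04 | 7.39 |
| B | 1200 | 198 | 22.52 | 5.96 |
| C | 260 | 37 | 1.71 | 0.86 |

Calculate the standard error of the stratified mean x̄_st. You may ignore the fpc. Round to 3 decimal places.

V̂(x̄_st) = Σ W_h² s_h²/n_h, with W_h = N_h/N and N = 2220:
  stratum A: (760/2220)²·7.39²/80 = 0.0800056
  stratum B: (1200/2220)²·5.96²/198 = 0.0524184
  stratum C: (260/2220)²·0.86²/37 = 0.00027418
V̂(x̄_st) = 0.132698
SE(x̄_st) = √0.132698 = 0.364278

SE(x̄_st) ≈ 0.364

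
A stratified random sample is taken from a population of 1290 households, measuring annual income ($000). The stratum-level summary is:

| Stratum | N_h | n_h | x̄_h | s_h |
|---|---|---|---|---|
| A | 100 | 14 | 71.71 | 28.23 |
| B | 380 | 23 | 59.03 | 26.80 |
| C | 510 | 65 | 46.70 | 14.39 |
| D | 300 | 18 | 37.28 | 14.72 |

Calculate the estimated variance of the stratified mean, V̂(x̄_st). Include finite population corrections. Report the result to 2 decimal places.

V̂(x̄_st) = Σ W_h² (1 − n_h/N_h) s_h²/n_h, with W_h = N_h/N and N = 1290:
  stratum A: (100/1290)²·(1 − 14/100)·28.23²/14 = 0.29418
  stratum B: (380/1290)²·(1 − 23/380)·26.80²/23 = 2.54574
  stratum C: (510/1290)²·(1 − 65/510)·14.39²/65 = 0.434469
  stratum D: (300/1290)²·(1 − 18/300)·14.72²/18 = 0.611976
V̂(x̄_st) = 3.88637

V̂(x̄_st) ≈ 3.89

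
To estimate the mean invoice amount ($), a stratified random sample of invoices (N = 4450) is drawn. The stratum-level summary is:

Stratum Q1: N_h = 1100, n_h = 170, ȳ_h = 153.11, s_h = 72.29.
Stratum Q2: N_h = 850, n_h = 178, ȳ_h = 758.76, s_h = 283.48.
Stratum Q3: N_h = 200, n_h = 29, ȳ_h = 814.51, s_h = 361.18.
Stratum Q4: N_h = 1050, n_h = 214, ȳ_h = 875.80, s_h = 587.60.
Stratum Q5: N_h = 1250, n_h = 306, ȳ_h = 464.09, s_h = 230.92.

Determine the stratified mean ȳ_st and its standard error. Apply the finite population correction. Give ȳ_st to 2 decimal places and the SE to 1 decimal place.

ȳ_st = Σ W_h ȳ_h = (1100·153.11 + 850·758.76 + 200·814.51 + 1050·875.80 + 1250·464.09)/4450 = 556.39809
V̂(ȳ_st) = Σ W_h² (1 − n_h/N_h) s_h²/n_h, with W_h = N_h/N and N = 4450:
  stratum Q1: (1100/4450)²·(1 − 170/1100)·72.29²/170 = 1.58805
  stratum Q2: (850/4450)²·(1 − 178/850)·283.48²/178 = 13.0225
  stratum Q3: (200/4450)²·(1 − 29/200)·361.18²/29 = 7.76883
  stratum Q4: (1050/4450)²·(1 − 214/1050)·587.60²/214 = 71.5196
  stratum Q5: (1250/4450)²·(1 − 306/1250)·230.92²/306 = 10.384
V̂(ȳ_st) = 104.283
SE(ȳ_st) = √104.283 = 10.2119

ȳ_st ≈ 556.40, SE ≈ 10.2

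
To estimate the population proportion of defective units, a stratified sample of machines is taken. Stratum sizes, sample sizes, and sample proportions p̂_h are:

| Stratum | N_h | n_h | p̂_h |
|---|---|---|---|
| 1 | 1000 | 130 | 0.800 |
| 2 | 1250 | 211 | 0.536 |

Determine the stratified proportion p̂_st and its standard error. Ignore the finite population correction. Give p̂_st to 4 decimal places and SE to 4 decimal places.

p̂_st ≈ 0.6533, SE ≈ 0.0247

N = 2250; stratum weights W_h = N_h/N.
p̂_st = Σ W_h p̂_h = (1000·0.800 + 1250·0.536)/2250 = 0.65333
V̂(p̂_st) = Σ W_h² p̂_h(1−p̂_h)/(n_h−1):
  stratum 1: (1000/2250)²·0.800·0.200/129 = 0.000245
  stratum 2: (1250/2250)²·0.536·0.464/210 = 0.000365526
V̂(p̂_st) = 0.000610526; SE = √V̂ = 0.0247088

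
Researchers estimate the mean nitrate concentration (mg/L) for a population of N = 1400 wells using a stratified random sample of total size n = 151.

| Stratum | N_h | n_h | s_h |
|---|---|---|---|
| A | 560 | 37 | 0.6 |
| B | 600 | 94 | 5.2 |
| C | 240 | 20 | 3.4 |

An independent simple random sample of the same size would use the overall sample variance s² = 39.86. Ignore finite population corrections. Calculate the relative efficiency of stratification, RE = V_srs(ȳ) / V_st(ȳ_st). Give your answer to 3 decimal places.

V̂(ȳ_st) = Σ W_h² s_h²/n_h, with W_h = N_h/N and N = 1400:
  stratum A: (560/1400)²·0.6²/37 = 0.00155676
  stratum B: (600/1400)²·5.2²/94 = 0.0528354
  stratum C: (240/1400)²·3.4²/20 = 0.0169861
V_st = 0.0713783
V_srs = s²/n = 39.86/151 = 0.263974
Relative efficiency = V_srs / V_st = 0.263974/0.0713783 = 3.6982

RE ≈ 3.698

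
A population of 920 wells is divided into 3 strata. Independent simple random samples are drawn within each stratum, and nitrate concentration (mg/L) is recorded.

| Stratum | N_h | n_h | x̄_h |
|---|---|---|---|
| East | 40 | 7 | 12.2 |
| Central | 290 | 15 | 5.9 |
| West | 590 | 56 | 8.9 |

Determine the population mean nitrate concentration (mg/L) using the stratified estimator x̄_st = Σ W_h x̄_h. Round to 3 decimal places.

x̄_st ≈ 8.098

N = Σ N_h = 920. Stratum weights W_h = N_h/N.
x̄_st = (40·12.2 + 290·5.9 + 590·8.9) / 920 = 8.09783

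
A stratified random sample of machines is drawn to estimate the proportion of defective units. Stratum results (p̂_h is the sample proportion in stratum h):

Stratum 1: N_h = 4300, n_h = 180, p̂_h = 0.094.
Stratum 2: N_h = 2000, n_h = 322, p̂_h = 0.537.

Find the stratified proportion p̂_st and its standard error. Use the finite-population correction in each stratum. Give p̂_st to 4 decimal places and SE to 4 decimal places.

N = 6300; stratum weights W_h = N_h/N.
p̂_st = Σ W_h p̂_h = (4300·0.094 + 2000·0.537)/6300 = 0.23463
V̂(p̂_st) = Σ W_h² (1 − n_h/N_h) p̂_h(1−p̂_h)/(n_h−1):
  stratum 1: (4300/6300)²·(1 − 180/4300)·0.094·0.906/179 = 0.000212367
  stratum 2: (2000/6300)²·(1 − 322/2000)·0.537·0.463/321 = 6.54924e-05
V̂(p̂_st) = 0.00027786; SE = √V̂ = 0.0166691

p̂_st ≈ 0.2346, SE ≈ 0.0167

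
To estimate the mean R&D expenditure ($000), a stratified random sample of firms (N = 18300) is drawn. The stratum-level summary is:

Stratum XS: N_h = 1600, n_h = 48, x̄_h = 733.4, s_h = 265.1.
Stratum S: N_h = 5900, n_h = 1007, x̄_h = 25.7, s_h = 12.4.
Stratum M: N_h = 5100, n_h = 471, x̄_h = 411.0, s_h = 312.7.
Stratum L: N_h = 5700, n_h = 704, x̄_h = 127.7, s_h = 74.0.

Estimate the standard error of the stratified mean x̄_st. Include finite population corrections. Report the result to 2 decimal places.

SE(x̄_st) ≈ 5.12

V̂(x̄_st) = Σ W_h² (1 − n_h/N_h) s_h²/n_h, with W_h = N_h/N and N = 18300:
  stratum XS: (1600/18300)²·(1 − 48/1600)·265.1²/48 = 10.8564
  stratum S: (5900/18300)²·(1 − 1007/5900)·12.4²/1007 = 0.0131625
  stratum M: (5100/18300)²·(1 − 471/5100)·312.7²/471 = 14.6349
  stratum L: (5700/18300)²·(1 − 704/5700)·74.0²/704 = 0.661433
V̂(x̄_st) = 26.166
SE(x̄_st) = √26.166 = 5.11527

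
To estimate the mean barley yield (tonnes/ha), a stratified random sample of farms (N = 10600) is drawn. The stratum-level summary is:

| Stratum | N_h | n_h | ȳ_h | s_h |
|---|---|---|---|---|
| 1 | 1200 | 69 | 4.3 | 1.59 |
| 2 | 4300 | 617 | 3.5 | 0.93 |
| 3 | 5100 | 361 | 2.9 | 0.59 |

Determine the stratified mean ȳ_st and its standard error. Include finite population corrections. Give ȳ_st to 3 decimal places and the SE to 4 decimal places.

ȳ_st = Σ W_h ȳ_h = (1200·4.3 + 4300·3.5 + 5100·2.9)/10600 = 3.30189
V̂(ȳ_st) = Σ W_h² (1 − n_h/N_h) s_h²/n_h, with W_h = N_h/N and N = 10600:
  stratum 1: (1200/10600)²·(1 − 69/1200)·1.59²/69 = 0.000442565
  stratum 2: (4300/10600)²·(1 − 617/4300)·0.93²/617 = 0.000197578
  stratum 3: (5100/10600)²·(1 − 361/5100)·0.59²/361 = 0.000207416
V̂(ȳ_st) = 0.000847559
SE(ȳ_st) = √0.000847559 = 0.0291129

ȳ_st ≈ 3.302, SE ≈ 0.0291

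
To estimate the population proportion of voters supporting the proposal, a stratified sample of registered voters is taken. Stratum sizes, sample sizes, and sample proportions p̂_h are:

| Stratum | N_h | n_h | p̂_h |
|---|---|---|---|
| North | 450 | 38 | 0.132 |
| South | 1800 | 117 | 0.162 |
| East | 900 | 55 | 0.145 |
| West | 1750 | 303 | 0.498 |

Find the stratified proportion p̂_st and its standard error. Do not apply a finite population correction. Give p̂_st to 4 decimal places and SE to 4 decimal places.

N = 4900; stratum weights W_h = N_h/N.
p̂_st = Σ W_h p̂_h = (450·0.132 + 1800·0.162 + 900·0.145 + 1750·0.498)/4900 = 0.27612
V̂(p̂_st) = Σ W_h² p̂_h(1−p̂_h)/(n_h−1):
  stratum North: (450/4900)²·0.132·0.868/37 = 2.61171e-05
  stratum South: (1800/4900)²·0.162·0.838/116 = 0.000157926
  stratum East: (900/4900)²·0.145·0.855/54 = 7.74521e-05
  stratum West: (1750/4900)²·0.498·0.502/302 = 0.000105587
V̂(p̂_st) = 0.000367082; SE = √V̂ = 0.0191594

p̂_st ≈ 0.2761, SE ≈ 0.0192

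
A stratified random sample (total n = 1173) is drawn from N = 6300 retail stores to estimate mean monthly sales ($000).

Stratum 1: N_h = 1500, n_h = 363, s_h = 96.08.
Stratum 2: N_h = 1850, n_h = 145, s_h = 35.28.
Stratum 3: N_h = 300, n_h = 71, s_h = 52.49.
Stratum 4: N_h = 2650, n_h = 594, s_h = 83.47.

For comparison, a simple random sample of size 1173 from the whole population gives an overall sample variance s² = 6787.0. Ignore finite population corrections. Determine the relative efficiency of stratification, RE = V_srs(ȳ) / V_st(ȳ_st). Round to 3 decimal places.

RE ≈ 1.332

V̂(ȳ_st) = Σ W_h² s_h²/n_h, with W_h = N_h/N and N = 6300:
  stratum 1: (1500/6300)²·96.08²/363 = 1.44165
  stratum 2: (1850/6300)²·35.28²/145 = 0.740204
  stratum 3: (300/6300)²·52.49²/71 = 0.0879946
  stratum 4: (2650/6300)²·83.47²/594 = 2.07532
V_st = 4.34517
V_srs = s²/n = 6787.0/1173 = 5.78602
Relative efficiency = V_srs / V_st = 5.78602/4.34517 = 1.3316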